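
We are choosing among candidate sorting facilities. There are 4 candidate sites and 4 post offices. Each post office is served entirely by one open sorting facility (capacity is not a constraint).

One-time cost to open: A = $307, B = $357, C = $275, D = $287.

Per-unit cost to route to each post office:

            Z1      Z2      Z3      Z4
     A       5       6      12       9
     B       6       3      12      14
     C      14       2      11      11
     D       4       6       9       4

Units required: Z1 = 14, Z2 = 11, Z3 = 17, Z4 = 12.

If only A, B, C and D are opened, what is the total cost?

Total cost: 1505

Each post office is assigned to its cheapest site among the open ones.
{A, B, C, D}: Z1→D 4·14=56, Z2→C 2·11=22, Z3→D 9·17=153, Z4→D 4·12=48. Service 279; fixed 1226; total 1505.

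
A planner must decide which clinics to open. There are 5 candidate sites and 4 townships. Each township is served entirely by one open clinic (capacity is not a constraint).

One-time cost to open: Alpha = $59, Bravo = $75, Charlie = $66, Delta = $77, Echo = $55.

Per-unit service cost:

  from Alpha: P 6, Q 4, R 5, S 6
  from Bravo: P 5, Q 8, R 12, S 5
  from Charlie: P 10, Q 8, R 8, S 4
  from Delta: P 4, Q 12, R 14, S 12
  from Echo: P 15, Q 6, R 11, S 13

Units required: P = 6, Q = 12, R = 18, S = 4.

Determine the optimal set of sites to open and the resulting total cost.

For any fixed open set, each township goes to its cheapest open site; total = fixed + service.
{Alpha}: P→Alpha 6·6=36, Q→Alpha 4·12=48, R→Alpha 5·18=90, S→Alpha 6·4=24. Service 198; fixed 59; total 257.
{Alpha, Echo}: service 198 + fixed 114 = 312
{Alpha, Charlie}: P→Alpha 6·6=36, Q→Alpha 4·12=48, R→Alpha 5·18=90, S→Charlie 4·4=16. Service 190; fixed 125; total 315.
{Alpha, Bravo, Charlie, Delta, Echo}: P→Delta 4·6=24, Q→Alpha 4·12=48, R→Alpha 5·18=90, S→Charlie 4·4=16. Service 178; fixed 332; total 510.
No other subset beats 257.

Open Alpha only; minimum total cost 257.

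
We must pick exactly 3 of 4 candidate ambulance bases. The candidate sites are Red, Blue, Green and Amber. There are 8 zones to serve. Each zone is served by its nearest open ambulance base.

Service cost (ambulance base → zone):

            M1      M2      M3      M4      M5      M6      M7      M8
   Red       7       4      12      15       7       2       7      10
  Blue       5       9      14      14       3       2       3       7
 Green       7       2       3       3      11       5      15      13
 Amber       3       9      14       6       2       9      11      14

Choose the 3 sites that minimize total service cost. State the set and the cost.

With exactly 3 open, each zone uses its cheapest among the chosen.
{Blue, Green, Amber}: M1→Amber 3, M2→Green 2, M3→Green 3, M4→Green 3, M5→Amber 2, M6→Blue 2, M7→Blue 3, M8→Blue 7. Service cost 25.
{Red, Blue, Green}: service cost 28
{Red, Green, Amber}: service cost 32
Among all 4 size-3 choices, {Blue, Green, Amber} is lowest.

Choose Blue, Green and Amber; total service cost 25.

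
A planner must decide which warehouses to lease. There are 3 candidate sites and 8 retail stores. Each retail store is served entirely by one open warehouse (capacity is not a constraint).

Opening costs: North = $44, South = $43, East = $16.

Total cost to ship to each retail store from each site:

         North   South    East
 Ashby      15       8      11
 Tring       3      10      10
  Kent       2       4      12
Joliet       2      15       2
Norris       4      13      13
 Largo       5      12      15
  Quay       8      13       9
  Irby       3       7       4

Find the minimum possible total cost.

For any fixed open set, each retail store goes to its cheapest open site; total = fixed + service.
{North}: Ashby→North 15, Tring→North 3, Kent→North 2, Joliet→North 2, Norris→North 4, Largo→North 5, Quay→North 8, Irby→North 3. Service 42; fixed 44; total 86.
{East}: service 76 + fixed 16 = 92
{North, East}: service 38 + fixed 60 = 98
{North, South, East}: Ashby→South 8, Tring→North 3, Kent→North 2, Joliet→North 2, Norris→North 4, Largo→North 5, Quay→North 8, Irby→North 3. Service 35; fixed 103; total 138.
No other subset beats 86.

Minimum total cost: 86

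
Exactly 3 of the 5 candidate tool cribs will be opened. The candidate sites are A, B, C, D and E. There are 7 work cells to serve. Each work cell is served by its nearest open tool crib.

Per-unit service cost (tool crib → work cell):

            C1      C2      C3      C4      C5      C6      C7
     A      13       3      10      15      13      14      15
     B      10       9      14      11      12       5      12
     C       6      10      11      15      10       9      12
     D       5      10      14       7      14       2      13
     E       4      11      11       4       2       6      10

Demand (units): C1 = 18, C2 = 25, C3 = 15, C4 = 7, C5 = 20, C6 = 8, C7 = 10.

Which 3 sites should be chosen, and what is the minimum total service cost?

With exactly 3 open, each work cell uses its cheapest among the chosen.
{A, D, E}: C1→E 4·18=72, C2→A 3·25=75, C3→A 10·15=150, C4→E 4·7=28, C5→E 2·20=40, C6→D 2·8=16, C7→E 10·10=100. Service cost 481.
{A, B, E}: service cost 505
{A, C, E}: service cost 513
Among all 10 size-3 choices, {A, D, E} is lowest.

Choose A, D and E; total service cost 481.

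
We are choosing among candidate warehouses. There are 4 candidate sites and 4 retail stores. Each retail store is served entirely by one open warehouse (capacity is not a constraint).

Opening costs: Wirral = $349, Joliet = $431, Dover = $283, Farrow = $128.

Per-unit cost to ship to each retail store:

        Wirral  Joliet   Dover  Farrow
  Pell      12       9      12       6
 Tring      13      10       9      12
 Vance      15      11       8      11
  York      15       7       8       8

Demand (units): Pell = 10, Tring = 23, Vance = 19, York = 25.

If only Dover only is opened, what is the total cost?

Each retail store is assigned to its cheapest site among the open ones.
{Dover}: Pell→Dover 12·10=120, Tring→Dover 9·23=207, Vance→Dover 8·19=152, York→Dover 8·25=200. Service 679; fixed 283; total 962.

Total cost: 962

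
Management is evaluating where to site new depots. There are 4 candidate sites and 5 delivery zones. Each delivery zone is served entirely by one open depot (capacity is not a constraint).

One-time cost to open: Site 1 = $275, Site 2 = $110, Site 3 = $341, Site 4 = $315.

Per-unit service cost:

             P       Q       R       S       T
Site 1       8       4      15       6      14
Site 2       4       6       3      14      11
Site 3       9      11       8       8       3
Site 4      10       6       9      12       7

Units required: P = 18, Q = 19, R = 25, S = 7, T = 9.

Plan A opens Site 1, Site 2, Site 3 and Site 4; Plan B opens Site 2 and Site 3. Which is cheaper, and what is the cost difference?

Plan A: {Site 1, Site 2, Site 3, Site 4}: P→Site 2 4·18=72, Q→Site 1 4·19=76, R→Site 2 3·25=75, S→Site 1 6·7=42, T→Site 3 3·9=27. Service 292; fixed 1041; total 1333.
Plan B: {Site 2, Site 3}: P→Site 2 4·18=72, Q→Site 2 6·19=114, R→Site 2 3·25=75, S→Site 3 8·7=56, T→Site 3 3·9=27. Service 344; fixed 451; total 795.
Difference: |1333 − 795| = 538.

Plan B is cheaper by 538.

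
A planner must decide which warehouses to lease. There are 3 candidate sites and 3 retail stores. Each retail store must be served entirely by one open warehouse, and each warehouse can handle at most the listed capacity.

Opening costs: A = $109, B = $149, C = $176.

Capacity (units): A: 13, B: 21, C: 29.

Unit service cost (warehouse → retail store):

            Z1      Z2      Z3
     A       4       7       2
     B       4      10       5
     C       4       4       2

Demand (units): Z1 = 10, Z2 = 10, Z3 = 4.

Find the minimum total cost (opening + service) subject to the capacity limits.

Open {C}: Z1→C 4·10=40, Z2→C 4·10=40, Z3→C 2·4=8.
Loads: C carries 24/29. Service 88; fixed 176; total 264.
Next best feasible plan costs 373.

Minimum total cost: 264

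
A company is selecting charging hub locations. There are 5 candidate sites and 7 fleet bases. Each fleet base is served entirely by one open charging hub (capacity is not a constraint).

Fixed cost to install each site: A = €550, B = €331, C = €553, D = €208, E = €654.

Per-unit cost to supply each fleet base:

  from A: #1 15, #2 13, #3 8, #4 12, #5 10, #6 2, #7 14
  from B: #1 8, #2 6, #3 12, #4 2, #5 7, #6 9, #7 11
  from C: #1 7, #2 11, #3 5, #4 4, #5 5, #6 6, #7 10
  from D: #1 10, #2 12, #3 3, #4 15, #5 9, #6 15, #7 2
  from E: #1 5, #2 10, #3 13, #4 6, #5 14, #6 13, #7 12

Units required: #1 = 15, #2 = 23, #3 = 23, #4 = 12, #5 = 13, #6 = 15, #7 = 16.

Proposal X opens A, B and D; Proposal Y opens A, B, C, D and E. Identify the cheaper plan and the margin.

Proposal X: {A, B, D}: #1→B 8·15=120, #2→B 6·23=138, #3→D 3·23=69, #4→B 2·12=24, #5→B 7·13=91, #6→A 2·15=30, #7→D 2·16=32. Service 504; fixed 1089; total 1593.
Proposal Y: {A, B, C, D, E}: #1→E 5·15=75, #2→B 6·23=138, #3→D 3·23=69, #4→B 2·12=24, #5→C 5·13=65, #6→A 2·15=30, #7→D 2·16=32. Service 433; fixed 2296; total 2729.
Difference: |1593 − 2729| = 1136.

Proposal X is cheaper by 1136.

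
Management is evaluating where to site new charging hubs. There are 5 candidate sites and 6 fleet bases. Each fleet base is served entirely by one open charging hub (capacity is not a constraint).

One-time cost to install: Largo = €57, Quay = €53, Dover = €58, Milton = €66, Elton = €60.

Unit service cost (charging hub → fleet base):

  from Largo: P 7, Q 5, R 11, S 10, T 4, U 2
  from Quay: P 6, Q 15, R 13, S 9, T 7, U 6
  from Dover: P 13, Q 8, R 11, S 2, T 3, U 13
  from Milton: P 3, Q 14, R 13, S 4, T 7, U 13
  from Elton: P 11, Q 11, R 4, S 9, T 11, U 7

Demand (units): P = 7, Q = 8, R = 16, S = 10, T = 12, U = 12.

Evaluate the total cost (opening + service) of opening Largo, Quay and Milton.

Each fleet base is assigned to its cheapest site among the open ones.
{Largo, Quay, Milton}: P→Milton 3·7=21, Q→Largo 5·8=40, R→Largo 11·16=176, S→Milton 4·10=40, T→Largo 4·12=48, U→Largo 2·12=24. Service 349; fixed 176; total 525.

Total cost: 525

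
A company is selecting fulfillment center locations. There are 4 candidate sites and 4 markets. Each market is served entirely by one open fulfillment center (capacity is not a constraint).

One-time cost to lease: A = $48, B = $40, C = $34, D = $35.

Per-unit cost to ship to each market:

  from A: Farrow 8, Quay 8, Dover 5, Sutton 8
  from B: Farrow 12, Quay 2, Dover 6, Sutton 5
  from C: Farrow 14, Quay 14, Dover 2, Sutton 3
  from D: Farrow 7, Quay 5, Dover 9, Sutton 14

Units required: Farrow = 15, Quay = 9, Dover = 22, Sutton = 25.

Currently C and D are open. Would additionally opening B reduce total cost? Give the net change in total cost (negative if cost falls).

No — net change +13 (cost rises by 13).

Current service cost with {C, D}: 269.
Adding B: each market re-picks its cheapest; new service cost 242, saving 27.
Extra fixed cost: 40. Net change = 40 − 27 = 13.
(Totals: 338 → 351.)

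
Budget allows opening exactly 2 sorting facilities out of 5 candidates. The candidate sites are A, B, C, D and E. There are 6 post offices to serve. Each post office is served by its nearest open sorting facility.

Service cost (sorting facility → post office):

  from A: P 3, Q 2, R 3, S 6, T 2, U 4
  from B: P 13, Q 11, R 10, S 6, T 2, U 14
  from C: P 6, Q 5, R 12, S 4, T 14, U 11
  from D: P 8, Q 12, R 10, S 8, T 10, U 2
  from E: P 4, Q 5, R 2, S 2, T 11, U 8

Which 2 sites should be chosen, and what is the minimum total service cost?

Choose A and E; total service cost 15.

With exactly 2 open, each post office uses its cheapest among the chosen.
{A, E}: P→A 3, Q→A 2, R→E 2, S→E 2, T→A 2, U→A 4. Service cost 15.
{A, C}: service cost 18
{A, D}: service cost 18
Among all 10 size-2 choices, {A, E} is lowest.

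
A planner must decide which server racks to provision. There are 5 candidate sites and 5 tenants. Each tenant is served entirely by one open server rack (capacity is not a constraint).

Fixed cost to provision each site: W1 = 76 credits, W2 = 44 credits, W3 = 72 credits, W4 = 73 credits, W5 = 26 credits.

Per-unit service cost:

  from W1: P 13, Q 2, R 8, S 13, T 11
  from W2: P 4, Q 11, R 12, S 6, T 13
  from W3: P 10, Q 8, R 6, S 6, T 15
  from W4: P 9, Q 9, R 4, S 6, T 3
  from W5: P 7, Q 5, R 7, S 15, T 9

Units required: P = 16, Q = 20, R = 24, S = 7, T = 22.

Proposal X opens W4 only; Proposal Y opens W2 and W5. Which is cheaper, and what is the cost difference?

Proposal X is cheaper by 41.

Proposal X: {W4}: P→W4 9·16=144, Q→W4 9·20=180, R→W4 4·24=96, S→W4 6·7=42, T→W4 3·22=66. Service 528; fixed 73; total 601.
Proposal Y: {W2, W5}: P→W2 4·16=64, Q→W5 5·20=100, R→W5 7·24=168, S→W2 6·7=42, T→W5 9·22=198. Service 572; fixed 70; total 642.
Difference: |601 − 642| = 41.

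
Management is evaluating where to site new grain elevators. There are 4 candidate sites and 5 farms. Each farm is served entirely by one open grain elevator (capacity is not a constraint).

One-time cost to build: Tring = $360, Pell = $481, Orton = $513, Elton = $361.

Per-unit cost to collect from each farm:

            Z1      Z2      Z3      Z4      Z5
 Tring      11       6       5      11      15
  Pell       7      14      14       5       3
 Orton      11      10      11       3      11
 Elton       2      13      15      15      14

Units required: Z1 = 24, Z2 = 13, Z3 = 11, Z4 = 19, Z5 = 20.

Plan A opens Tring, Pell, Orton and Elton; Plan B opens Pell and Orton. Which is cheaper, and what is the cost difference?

Plan B is cheaper by 483.

Plan A: {Tring, Pell, Orton, Elton}: Z1→Elton 2·24=48, Z2→Tring 6·13=78, Z3→Tring 5·11=55, Z4→Orton 3·19=57, Z5→Pell 3·20=60. Service 298; fixed 1715; total 2013.
Plan B: {Pell, Orton}: Z1→Pell 7·24=168, Z2→Orton 10·13=130, Z3→Orton 11·11=121, Z4→Orton 3·19=57, Z5→Pell 3·20=60. Service 536; fixed 994; total 1530.
Difference: |2013 − 1530| = 483.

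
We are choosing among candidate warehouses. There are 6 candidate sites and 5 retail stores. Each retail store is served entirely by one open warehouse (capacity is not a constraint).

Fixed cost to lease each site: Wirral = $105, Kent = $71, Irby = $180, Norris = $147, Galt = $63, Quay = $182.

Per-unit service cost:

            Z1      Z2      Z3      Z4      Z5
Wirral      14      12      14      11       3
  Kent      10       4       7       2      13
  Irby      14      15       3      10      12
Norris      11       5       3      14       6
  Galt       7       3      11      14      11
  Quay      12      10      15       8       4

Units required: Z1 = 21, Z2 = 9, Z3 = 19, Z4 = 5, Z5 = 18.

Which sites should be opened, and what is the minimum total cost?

For any fixed open set, each retail store goes to its cheapest open site; total = fixed + service.
{Wirral, Kent, Galt}: Z1→Galt 7·21=147, Z2→Galt 3·9=27, Z3→Kent 7·19=133, Z4→Kent 2·5=10, Z5→Wirral 3·18=54. Service 371; fixed 239; total 610.
{Wirral, Kent}: service 443 + fixed 176 = 619
{Norris, Galt}: service 409 + fixed 210 = 619
{Wirral, Kent, Irby, Norris, Galt, Quay}: Z1→Galt 7·21=147, Z2→Galt 3·9=27, Z3→Irby 3·19=57, Z4→Kent 2·5=10, Z5→Wirral 3·18=54. Service 295; fixed 748; total 1043.
No other subset beats 610.

Open Wirral, Kent and Galt; minimum total cost 610.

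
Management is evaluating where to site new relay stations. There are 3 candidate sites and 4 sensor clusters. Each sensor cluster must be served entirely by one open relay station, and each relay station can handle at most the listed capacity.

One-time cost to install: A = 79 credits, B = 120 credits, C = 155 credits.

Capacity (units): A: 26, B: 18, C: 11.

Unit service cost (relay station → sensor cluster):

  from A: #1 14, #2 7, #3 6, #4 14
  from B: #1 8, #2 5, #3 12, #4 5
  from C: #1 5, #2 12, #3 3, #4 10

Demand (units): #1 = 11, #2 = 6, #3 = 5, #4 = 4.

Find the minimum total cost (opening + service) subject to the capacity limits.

Open {A}: #1→A 14·11=154, #2→A 7·6=42, #3→A 6·5=30, #4→A 14·4=56.
Loads: A carries 26/26. Service 282; fixed 79; total 361.
Next best feasible plan costs 379.

Minimum total cost: 361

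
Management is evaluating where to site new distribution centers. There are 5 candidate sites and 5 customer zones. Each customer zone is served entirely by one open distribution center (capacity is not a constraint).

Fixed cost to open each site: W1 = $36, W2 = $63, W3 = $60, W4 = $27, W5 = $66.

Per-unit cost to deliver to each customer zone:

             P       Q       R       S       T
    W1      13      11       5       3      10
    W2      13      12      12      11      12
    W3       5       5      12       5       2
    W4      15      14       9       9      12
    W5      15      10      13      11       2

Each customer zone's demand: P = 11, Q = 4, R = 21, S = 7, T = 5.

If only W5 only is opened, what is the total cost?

Each customer zone is assigned to its cheapest site among the open ones.
{W5}: P→W5 15·11=165, Q→W5 10·4=40, R→W5 13·21=273, S→W5 11·7=77, T→W5 2·5=10. Service 565; fixed 66; total 631.

Total cost: 631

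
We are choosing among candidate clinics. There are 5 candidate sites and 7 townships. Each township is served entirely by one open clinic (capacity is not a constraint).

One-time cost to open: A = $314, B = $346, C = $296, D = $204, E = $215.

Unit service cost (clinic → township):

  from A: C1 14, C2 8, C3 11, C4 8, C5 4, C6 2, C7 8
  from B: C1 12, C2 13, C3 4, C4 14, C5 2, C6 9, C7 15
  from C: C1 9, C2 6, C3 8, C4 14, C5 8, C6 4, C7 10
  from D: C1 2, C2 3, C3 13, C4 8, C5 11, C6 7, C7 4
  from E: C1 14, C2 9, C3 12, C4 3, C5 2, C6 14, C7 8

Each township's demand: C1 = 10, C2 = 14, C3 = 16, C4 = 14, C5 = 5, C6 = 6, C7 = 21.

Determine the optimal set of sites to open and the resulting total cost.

For any fixed open set, each township goes to its cheapest open site; total = fixed + service.
{D}: C1→D 2·10=20, C2→D 3·14=42, C3→D 13·16=208, C4→D 8·14=112, C5→D 11·5=55, C6→D 7·6=42, C7→D 4·21=84. Service 563; fixed 204; total 767.
{D, E}: service 432 + fixed 419 = 851
{B, D}: C1→D 2·10=20, C2→D 3·14=42, C3→B 4·16=64, C4→D 8·14=112, C5→B 2·5=10, C6→D 7·6=42, C7→D 4·21=84. Service 374; fixed 550; total 924.
{A, B, C, D, E}: service 274 + fixed 1375 = 1649
No other subset beats 767.

Open D only; minimum total cost 767.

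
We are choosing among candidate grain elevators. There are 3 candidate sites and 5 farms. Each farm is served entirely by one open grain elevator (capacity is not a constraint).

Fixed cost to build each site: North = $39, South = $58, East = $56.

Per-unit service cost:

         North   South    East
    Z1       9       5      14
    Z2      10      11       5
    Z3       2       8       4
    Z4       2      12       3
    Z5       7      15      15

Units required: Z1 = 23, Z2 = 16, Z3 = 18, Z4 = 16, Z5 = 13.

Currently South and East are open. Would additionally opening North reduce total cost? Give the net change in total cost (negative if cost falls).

Yes — net change −117 (cost falls by 117).

Current service cost with {South, East}: 510.
Adding North: each farm re-picks its cheapest; new service cost 354, saving 156.
Extra fixed cost: 39. Net change = 39 − 156 = -117.
(Totals: 624 → 507.)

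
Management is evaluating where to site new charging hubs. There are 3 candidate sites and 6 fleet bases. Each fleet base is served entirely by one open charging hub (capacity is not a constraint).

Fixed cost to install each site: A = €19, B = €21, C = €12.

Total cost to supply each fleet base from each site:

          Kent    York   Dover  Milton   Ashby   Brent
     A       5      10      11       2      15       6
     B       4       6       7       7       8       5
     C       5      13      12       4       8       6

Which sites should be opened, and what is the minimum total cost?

Open B only; minimum total cost 58.

For any fixed open set, each fleet base goes to its cheapest open site; total = fixed + service.
{B}: Kent→B 4, York→B 6, Dover→B 7, Milton→B 7, Ashby→B 8, Brent→B 5. Service 37; fixed 21; total 58.
{C}: Kent→C 5, York→C 13, Dover→C 12, Milton→C 4, Ashby→C 8, Brent→C 6. Service 48; fixed 12; total 60.
{B, C}: Kent→B 4, York→B 6, Dover→B 7, Milton→C 4, Ashby→B 8, Brent→B 5. Service 34; fixed 33; total 67.
{A, B, C}: Kent→B 4, York→B 6, Dover→B 7, Milton→A 2, Ashby→B 8, Brent→B 5. Service 32; fixed 52; total 84.
No other subset beats 58.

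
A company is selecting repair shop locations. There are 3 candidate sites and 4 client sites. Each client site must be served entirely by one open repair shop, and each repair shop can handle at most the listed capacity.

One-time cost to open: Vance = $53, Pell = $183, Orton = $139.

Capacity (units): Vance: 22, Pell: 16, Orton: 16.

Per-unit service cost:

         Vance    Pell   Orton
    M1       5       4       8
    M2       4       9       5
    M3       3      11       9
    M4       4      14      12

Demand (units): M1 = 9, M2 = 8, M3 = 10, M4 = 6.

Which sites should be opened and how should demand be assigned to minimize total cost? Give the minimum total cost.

Open {Vance, Orton}: M1→Vance 5·9=45, M2→Orton 5·8=40, M3→Vance 3·10=30, M4→Orton 12·6=72.
Loads: Vance carries 19/22, Orton carries 14/16. Service 187; fixed 192; total 379.
Next best feasible plan costs 398.

Minimum total cost: 379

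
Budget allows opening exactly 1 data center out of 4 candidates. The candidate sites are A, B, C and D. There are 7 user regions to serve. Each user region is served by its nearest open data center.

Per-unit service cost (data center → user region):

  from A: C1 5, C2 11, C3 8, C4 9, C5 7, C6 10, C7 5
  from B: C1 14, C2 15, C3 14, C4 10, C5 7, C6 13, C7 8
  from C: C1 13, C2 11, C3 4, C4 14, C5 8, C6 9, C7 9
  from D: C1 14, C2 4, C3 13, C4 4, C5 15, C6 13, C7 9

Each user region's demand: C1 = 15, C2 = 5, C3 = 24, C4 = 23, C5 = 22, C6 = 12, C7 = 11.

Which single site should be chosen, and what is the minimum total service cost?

Choose A only; total service cost 858.

With exactly 1 open, each user region uses its cheapest among the chosen.
{A}: C1→A 5·15=75, C2→A 11·5=55, C3→A 8·24=192, C4→A 9·23=207, C5→A 7·22=154, C6→A 10·12=120, C7→A 5·11=55. Service cost 858.
{C}: service cost 1051
{D}: service cost 1219
Among all 4 size-1 choices, {A} is lowest.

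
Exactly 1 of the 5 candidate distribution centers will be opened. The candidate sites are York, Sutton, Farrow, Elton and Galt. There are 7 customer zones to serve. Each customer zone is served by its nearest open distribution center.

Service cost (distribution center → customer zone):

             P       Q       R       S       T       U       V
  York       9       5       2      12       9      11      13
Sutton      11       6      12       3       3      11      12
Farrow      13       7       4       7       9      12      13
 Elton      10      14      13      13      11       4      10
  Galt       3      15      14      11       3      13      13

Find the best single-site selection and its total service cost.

With exactly 1 open, each customer zone uses its cheapest among the chosen.
{Sutton}: P→Sutton 11, Q→Sutton 6, R→Sutton 12, S→Sutton 3, T→Sutton 3, U→Sutton 11, V→Sutton 12. Service cost 58.
{York}: service cost 61
{Farrow}: service cost 65
Among all 5 size-1 choices, {Sutton} is lowest.

Choose Sutton only; total service cost 58.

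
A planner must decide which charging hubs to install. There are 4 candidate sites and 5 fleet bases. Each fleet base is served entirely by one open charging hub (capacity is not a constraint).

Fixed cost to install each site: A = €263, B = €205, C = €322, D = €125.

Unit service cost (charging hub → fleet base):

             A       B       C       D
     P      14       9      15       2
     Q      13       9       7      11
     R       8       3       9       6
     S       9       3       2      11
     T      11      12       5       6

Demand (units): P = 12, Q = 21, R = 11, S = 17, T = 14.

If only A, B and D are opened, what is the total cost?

Each fleet base is assigned to its cheapest site among the open ones.
{A, B, D}: P→D 2·12=24, Q→B 9·21=189, R→B 3·11=33, S→B 3·17=51, T→D 6·14=84. Service 381; fixed 593; total 974.

Total cost: 974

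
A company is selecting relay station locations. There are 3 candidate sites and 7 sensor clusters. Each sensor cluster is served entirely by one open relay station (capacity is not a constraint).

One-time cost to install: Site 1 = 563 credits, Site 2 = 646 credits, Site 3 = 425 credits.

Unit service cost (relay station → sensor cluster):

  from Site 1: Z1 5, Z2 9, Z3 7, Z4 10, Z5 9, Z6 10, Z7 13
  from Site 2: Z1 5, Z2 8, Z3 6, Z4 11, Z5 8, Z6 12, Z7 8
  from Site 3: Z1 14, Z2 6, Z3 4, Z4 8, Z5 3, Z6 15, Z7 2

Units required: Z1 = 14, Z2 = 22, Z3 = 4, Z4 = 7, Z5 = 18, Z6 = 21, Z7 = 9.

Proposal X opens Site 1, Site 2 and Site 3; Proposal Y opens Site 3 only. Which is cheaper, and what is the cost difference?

Proposal X: {Site 1, Site 2, Site 3}: Z1→Site 1 5·14=70, Z2→Site 3 6·22=132, Z3→Site 3 4·4=16, Z4→Site 3 8·7=56, Z5→Site 3 3·18=54, Z6→Site 1 10·21=210, Z7→Site 3 2·9=18. Service 556; fixed 1634; total 2190.
Proposal Y: {Site 3}: Z1→Site 3 14·14=196, Z2→Site 3 6·22=132, Z3→Site 3 4·4=16, Z4→Site 3 8·7=56, Z5→Site 3 3·18=54, Z6→Site 3 15·21=315, Z7→Site 3 2·9=18. Service 787; fixed 425; total 1212.
Difference: |2190 − 1212| = 978.

Proposal Y is cheaper by 978.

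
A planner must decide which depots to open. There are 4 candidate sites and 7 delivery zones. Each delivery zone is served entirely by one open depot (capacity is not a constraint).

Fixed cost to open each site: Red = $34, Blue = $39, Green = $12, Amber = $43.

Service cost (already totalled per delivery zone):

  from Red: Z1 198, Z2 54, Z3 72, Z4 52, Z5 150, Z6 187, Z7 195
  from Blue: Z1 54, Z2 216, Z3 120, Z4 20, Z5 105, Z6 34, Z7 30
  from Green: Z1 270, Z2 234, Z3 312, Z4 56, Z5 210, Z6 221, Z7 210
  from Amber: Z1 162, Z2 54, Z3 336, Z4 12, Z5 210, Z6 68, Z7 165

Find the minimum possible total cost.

Minimum total cost: 442

For any fixed open set, each delivery zone goes to its cheapest open site; total = fixed + service.
{Red, Blue}: Z1→Blue 54, Z2→Red 54, Z3→Red 72, Z4→Blue 20, Z5→Blue 105, Z6→Blue 34, Z7→Blue 30. Service 369; fixed 73; total 442.
{Red, Blue, Green}: service 369 + fixed 85 = 454
{Red, Blue, Amber}: Z1→Blue 54, Z2→Red 54, Z3→Red 72, Z4→Amber 12, Z5→Blue 105, Z6→Blue 34, Z7→Blue 30. Service 361; fixed 116; total 477.
{Red, Blue, Green, Amber}: service 361 + fixed 128 = 489
No other subset beats 442.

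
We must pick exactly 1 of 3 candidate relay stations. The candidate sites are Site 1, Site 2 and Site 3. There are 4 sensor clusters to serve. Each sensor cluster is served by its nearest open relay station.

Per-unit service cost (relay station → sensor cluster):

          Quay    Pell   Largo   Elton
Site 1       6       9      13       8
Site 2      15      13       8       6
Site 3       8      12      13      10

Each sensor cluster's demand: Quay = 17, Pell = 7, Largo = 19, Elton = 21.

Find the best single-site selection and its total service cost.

With exactly 1 open, each sensor cluster uses its cheapest among the chosen.
{Site 1}: Quay→Site 1 6·17=102, Pell→Site 1 9·7=63, Largo→Site 1 13·19=247, Elton→Site 1 8·21=168. Service cost 580.
{Site 2}: service cost 624
{Site 3}: service cost 677
Among all 3 size-1 choices, {Site 1} is lowest.

Choose Site 1 only; total service cost 580.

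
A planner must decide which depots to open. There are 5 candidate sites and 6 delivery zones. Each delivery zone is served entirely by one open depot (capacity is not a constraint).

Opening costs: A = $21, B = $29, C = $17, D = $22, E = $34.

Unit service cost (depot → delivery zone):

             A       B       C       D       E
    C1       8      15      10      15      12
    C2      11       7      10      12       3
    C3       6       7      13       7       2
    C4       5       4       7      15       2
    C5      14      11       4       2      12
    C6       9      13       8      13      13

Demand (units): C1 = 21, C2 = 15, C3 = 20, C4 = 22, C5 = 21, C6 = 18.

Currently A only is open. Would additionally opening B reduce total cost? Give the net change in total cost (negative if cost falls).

Yes — net change −116 (cost falls by 116).

Current service cost with {A}: 1019.
Adding B: each delivery zone re-picks its cheapest; new service cost 874, saving 145.
Extra fixed cost: 29. Net change = 29 − 145 = -116.
(Totals: 1040 → 924.)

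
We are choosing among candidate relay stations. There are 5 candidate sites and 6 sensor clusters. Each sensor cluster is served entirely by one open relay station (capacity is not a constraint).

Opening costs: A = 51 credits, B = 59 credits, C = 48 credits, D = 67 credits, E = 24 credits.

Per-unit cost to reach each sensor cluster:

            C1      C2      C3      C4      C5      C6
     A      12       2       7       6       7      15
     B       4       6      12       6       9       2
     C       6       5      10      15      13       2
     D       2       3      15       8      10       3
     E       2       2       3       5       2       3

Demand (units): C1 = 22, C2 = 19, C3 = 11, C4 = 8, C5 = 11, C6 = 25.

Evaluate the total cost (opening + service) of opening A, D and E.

Each sensor cluster is assigned to its cheapest site among the open ones.
{A, D, E}: C1→D 2·22=44, C2→A 2·19=38, C3→E 3·11=33, C4→E 5·8=40, C5→E 2·11=22, C6→D 3·25=75. Service 252; fixed 142; total 394.

Total cost: 394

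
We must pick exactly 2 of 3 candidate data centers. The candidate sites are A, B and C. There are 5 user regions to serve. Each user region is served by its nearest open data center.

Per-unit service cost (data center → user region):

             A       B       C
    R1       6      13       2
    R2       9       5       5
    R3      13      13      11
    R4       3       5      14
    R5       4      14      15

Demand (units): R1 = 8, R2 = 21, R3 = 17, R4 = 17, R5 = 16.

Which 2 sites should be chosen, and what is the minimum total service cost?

Choose A and C; total service cost 423.

With exactly 2 open, each user region uses its cheapest among the chosen.
{A, C}: R1→C 2·8=16, R2→C 5·21=105, R3→C 11·17=187, R4→A 3·17=51, R5→A 4·16=64. Service cost 423.
{A, B}: service cost 489
{B, C}: service cost 617
Among all 3 size-2 choices, {A, C} is lowest.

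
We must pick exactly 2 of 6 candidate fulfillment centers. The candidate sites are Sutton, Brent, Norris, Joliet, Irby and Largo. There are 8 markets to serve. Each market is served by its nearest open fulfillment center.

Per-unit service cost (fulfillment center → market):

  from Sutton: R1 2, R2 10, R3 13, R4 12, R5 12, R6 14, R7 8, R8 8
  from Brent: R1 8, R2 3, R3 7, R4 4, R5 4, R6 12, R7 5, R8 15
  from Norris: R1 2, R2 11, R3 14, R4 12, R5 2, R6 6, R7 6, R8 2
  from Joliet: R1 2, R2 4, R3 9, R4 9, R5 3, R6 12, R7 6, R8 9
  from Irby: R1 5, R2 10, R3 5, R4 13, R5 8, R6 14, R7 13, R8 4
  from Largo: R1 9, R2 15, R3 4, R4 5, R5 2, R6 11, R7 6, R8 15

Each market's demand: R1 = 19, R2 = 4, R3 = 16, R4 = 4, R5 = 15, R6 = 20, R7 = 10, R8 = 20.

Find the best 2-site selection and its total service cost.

With exactly 2 open, each market uses its cheapest among the chosen.
{Norris, Largo}: R1→Norris 2·19=38, R2→Norris 11·4=44, R3→Largo 4·16=64, R4→Largo 5·4=20, R5→Norris 2·15=30, R6→Norris 6·20=120, R7→Norris 6·10=60, R8→Norris 2·20=40. Service cost 416.
{Brent, Norris}: service cost 418
{Norris, Irby}: service cost 456
Among all 15 size-2 choices, {Norris, Largo} is lowest.

Choose Norris and Largo; total service cost 416.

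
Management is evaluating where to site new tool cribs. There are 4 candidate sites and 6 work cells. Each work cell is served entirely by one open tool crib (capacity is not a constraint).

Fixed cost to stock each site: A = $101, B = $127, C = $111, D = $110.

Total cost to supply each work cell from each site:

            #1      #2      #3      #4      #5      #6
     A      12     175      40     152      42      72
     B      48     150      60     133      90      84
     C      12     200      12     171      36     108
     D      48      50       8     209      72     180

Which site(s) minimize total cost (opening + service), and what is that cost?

For any fixed open set, each work cell goes to its cheapest open site; total = fixed + service.
{A, D}: #1→A 12, #2→D 50, #3→D 8, #4→A 152, #5→A 42, #6→A 72. Service 336; fixed 211; total 547.
{A}: #1→A 12, #2→A 175, #3→A 40, #4→A 152, #5→A 42, #6→A 72. Service 493; fixed 101; total 594.
{C, D}: #1→C 12, #2→D 50, #3→D 8, #4→C 171, #5→C 36, #6→C 108. Service 385; fixed 221; total 606.
{A, B, C, D}: #1→A 12, #2→D 50, #3→D 8, #4→B 133, #5→C 36, #6→A 72. Service 311; fixed 449; total 760.
No other subset beats 547.

Open A and D; minimum total cost 547.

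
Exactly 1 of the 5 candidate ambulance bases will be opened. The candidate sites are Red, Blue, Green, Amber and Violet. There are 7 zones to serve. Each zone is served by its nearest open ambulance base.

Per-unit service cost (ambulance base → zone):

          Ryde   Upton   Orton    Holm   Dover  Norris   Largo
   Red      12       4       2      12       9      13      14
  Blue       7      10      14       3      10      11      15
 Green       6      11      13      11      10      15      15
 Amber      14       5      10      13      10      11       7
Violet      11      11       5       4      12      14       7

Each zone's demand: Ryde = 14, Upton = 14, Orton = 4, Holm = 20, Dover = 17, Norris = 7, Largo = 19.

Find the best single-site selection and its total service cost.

With exactly 1 open, each zone uses its cheapest among the chosen.
{Violet}: Ryde→Violet 11·14=154, Upton→Violet 11·14=154, Orton→Violet 5·4=20, Holm→Violet 4·20=80, Dover→Violet 12·17=204, Norris→Violet 14·7=98, Largo→Violet 7·19=133. Service cost 843.
{Blue}: service cost 886
{Amber}: service cost 946
Among all 5 size-1 choices, {Violet} is lowest.

Choose Violet only; total service cost 843.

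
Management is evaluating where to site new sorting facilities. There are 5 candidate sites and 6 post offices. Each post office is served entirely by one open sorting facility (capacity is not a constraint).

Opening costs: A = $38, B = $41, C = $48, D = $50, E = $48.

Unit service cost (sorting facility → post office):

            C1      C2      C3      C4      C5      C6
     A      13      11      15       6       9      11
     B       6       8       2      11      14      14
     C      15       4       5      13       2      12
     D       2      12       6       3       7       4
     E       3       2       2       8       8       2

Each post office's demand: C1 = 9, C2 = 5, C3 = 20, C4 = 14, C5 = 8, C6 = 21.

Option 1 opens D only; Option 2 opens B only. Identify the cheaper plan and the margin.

Option 1: {D}: C1→D 2·9=18, C2→D 12·5=60, C3→D 6·20=120, C4→D 3·14=42, C5→D 7·8=56, C6→D 4·21=84. Service 380; fixed 50; total 430.
Option 2: {B}: C1→B 6·9=54, C2→B 8·5=40, C3→B 2·20=40, C4→B 11·14=154, C5→B 14·8=112, C6→B 14·21=294. Service 694; fixed 41; total 735.
Difference: |430 − 735| = 305.

Option 1 is cheaper by 305.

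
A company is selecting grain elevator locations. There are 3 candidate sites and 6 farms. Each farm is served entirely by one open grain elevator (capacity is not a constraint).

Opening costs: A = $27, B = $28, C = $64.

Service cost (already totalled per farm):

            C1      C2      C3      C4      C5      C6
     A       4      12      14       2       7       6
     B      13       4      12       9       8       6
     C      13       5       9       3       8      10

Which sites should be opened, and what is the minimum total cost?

Open A only; minimum total cost 72.

For any fixed open set, each farm goes to its cheapest open site; total = fixed + service.
{A}: C1→A 4, C2→A 12, C3→A 14, C4→A 2, C5→A 7, C6→A 6. Service 45; fixed 27; total 72.
{B}: C1→B 13, C2→B 4, C3→B 12, C4→B 9, C5→B 8, C6→B 6. Service 52; fixed 28; total 80.
{A, B}: C1→A 4, C2→B 4, C3→B 12, C4→A 2, C5→A 7, C6→A 6. Service 35; fixed 55; total 90.
{A, B, C}: service 32 + fixed 119 = 151
(All 7 nonempty subsets were checked; A only is lowest.)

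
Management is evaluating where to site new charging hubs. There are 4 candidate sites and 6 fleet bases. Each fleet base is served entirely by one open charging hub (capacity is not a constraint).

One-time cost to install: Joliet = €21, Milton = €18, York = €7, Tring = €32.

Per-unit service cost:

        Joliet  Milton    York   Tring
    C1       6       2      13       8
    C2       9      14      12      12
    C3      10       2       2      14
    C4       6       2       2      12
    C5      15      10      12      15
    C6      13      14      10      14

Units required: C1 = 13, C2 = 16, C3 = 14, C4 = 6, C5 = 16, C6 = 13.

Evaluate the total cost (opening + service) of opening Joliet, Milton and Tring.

Total cost: 610

Each fleet base is assigned to its cheapest site among the open ones.
{Joliet, Milton, Tring}: C1→Milton 2·13=26, C2→Joliet 9·16=144, C3→Milton 2·14=28, C4→Milton 2·6=12, C5→Milton 10·16=160, C6→Joliet 13·13=169. Service 539; fixed 71; total 610.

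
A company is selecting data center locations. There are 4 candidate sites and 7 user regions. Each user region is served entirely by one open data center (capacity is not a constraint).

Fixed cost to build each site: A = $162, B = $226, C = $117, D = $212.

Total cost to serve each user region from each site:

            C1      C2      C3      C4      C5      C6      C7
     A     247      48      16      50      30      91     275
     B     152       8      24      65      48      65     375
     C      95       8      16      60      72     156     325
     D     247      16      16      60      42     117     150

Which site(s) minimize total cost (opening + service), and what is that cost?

For any fixed open set, each user region goes to its cheapest open site; total = fixed + service.
{C, D}: C1→C 95, C2→C 8, C3→C 16, C4→C 60, C5→D 42, C6→D 117, C7→D 150. Service 488; fixed 329; total 817.
{A, C}: service 565 + fixed 279 = 844
{C}: C1→C 95, C2→C 8, C3→C 16, C4→C 60, C5→C 72, C6→C 156, C7→C 325. Service 732; fixed 117; total 849.
{A, B, C, D}: service 414 + fixed 717 = 1131
(All 15 nonempty subsets were checked; C and D is lowest.)

Open C and D; minimum total cost 817.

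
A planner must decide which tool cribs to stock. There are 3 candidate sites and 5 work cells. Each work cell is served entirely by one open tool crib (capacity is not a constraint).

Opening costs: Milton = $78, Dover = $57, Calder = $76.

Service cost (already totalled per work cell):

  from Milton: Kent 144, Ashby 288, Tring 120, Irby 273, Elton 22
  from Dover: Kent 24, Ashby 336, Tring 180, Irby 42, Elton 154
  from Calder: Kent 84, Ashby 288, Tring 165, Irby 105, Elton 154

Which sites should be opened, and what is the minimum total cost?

Open Milton and Dover; minimum total cost 631.

For any fixed open set, each work cell goes to its cheapest open site; total = fixed + service.
{Milton, Dover}: Kent→Dover 24, Ashby→Milton 288, Tring→Milton 120, Irby→Dover 42, Elton→Milton 22. Service 496; fixed 135; total 631.
{Milton, Dover, Calder}: service 496 + fixed 211 = 707
{Milton, Calder}: service 619 + fixed 154 = 773
{Dover}: service 736 + fixed 57 = 793
(All 7 nonempty subsets were checked; Milton and Dover is lowest.)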